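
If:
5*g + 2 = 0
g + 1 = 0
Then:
No Solution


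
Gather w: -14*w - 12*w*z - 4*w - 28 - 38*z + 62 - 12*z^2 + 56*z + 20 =w*(-12*z - 18) - 12*z^2 + 18*z + 54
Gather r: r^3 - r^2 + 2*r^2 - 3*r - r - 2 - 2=r^3 + r^2 - 4*r - 4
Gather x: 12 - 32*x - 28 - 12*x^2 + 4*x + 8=-12*x^2 - 28*x - 8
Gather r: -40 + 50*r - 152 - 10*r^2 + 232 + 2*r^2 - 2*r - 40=-8*r^2 + 48*r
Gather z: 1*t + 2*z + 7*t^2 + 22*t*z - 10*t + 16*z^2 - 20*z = 7*t^2 - 9*t + 16*z^2 + z*(22*t - 18)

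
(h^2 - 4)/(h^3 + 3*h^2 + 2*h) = (h - 2)/(h*(h + 1))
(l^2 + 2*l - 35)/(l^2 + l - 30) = (l + 7)/(l + 6)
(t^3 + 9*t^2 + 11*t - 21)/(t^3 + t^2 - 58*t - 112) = (t^2 + 2*t - 3)/(t^2 - 6*t - 16)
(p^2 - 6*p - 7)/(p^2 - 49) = (p + 1)/(p + 7)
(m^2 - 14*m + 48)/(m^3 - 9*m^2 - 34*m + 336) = (m - 6)/(m^2 - m - 42)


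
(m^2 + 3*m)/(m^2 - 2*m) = (m + 3)/(m - 2)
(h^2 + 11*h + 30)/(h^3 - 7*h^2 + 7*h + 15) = (h^2 + 11*h + 30)/(h^3 - 7*h^2 + 7*h + 15)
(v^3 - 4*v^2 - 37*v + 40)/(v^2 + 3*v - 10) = (v^2 - 9*v + 8)/(v - 2)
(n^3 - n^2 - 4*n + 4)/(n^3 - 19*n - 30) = (n^2 - 3*n + 2)/(n^2 - 2*n - 15)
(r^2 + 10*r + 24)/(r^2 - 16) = (r + 6)/(r - 4)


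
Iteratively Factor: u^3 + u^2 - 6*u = (u + 3)*(u^2 - 2*u) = u*(u + 3)*(u - 2)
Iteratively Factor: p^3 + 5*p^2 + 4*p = (p + 1)*(p^2 + 4*p) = p*(p + 1)*(p + 4)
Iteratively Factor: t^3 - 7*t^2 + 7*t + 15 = (t - 3)*(t^2 - 4*t - 5) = (t - 3)*(t + 1)*(t - 5)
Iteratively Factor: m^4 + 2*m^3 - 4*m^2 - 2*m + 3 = (m - 1)*(m^3 + 3*m^2 - m - 3) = (m - 1)*(m + 3)*(m^2 - 1) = (m - 1)*(m + 1)*(m + 3)*(m - 1)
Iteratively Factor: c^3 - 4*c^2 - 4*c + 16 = (c - 4)*(c^2 - 4) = (c - 4)*(c - 2)*(c + 2)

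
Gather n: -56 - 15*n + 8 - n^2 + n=-n^2 - 14*n - 48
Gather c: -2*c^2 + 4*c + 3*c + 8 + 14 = -2*c^2 + 7*c + 22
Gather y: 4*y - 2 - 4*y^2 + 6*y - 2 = -4*y^2 + 10*y - 4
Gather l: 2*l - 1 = 2*l - 1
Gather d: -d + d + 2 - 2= 0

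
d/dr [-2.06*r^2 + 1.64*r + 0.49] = 1.64 - 4.12*r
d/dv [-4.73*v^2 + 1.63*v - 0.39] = 1.63 - 9.46*v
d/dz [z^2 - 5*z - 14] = 2*z - 5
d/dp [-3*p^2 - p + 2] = -6*p - 1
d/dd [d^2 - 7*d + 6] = 2*d - 7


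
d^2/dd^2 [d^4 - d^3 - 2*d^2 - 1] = 12*d^2 - 6*d - 4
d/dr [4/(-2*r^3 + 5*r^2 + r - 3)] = 4*(6*r^2 - 10*r - 1)/(2*r^3 - 5*r^2 - r + 3)^2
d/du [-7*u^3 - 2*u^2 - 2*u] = -21*u^2 - 4*u - 2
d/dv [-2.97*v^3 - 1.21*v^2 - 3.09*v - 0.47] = -8.91*v^2 - 2.42*v - 3.09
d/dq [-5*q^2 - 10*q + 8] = -10*q - 10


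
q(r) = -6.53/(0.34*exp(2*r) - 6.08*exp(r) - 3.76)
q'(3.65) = 0.07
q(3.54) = -0.03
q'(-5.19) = -0.02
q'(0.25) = -0.36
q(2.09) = 0.21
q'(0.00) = -0.39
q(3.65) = -0.02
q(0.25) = 0.59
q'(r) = -6.53*(-0.68*exp(2*r) + 6.08*exp(r))/(0.34*exp(2*r) - 6.08*exp(r) - 3.76)^2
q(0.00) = 0.69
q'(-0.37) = -0.42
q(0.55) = 0.49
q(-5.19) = 1.72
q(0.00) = 0.69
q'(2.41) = 0.13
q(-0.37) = 0.84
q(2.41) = 0.22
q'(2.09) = -0.03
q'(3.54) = 0.11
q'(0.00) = -0.39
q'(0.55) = -0.31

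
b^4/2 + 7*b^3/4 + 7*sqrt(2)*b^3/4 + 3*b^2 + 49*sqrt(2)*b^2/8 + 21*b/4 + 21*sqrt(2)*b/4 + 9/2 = (b/2 + 1)*(b + 3/2)*(b + sqrt(2)/2)*(b + 3*sqrt(2))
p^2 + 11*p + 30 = (p + 5)*(p + 6)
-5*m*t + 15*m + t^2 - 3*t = (-5*m + t)*(t - 3)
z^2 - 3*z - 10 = (z - 5)*(z + 2)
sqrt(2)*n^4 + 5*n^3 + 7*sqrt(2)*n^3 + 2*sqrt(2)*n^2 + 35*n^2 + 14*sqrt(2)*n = n*(n + 7)*(n + 2*sqrt(2))*(sqrt(2)*n + 1)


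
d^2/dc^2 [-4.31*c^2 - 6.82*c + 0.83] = -8.62000000000000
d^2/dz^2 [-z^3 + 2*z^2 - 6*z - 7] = 4 - 6*z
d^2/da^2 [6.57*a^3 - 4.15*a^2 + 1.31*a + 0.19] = 39.42*a - 8.3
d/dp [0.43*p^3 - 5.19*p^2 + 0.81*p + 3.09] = 1.29*p^2 - 10.38*p + 0.81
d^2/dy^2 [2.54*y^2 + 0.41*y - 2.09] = 5.08000000000000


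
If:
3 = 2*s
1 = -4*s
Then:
No Solution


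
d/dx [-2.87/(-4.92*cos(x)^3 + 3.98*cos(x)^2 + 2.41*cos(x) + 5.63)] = (42.3612*cos(x)^2 - 22.8452*cos(x) - 6.9167)*sin(x)/(-4.92*cos(x)^3 + 3.98*cos(x)^2 + 2.41*cos(x) + 5.63)^2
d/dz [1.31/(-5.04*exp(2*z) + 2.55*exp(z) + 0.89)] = (13.2048*exp(z) - 3.3405)*exp(z)/(-5.04*exp(2*z) + 2.55*exp(z) + 0.89)^2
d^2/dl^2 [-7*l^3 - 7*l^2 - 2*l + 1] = -42*l - 14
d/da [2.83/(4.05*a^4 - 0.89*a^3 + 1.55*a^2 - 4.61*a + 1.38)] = (-45.846*a^3 + 7.5561*a^2 - 8.773*a + 13.0463)/(4.05*a^4 - 0.89*a^3 + 1.55*a^2 - 4.61*a + 1.38)^2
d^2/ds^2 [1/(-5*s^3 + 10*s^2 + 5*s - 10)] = 2*((3*s - 2)*(s^3 - 2*s^2 - s + 2) - (-3*s^2 + 4*s + 1)^2)/(5*(s^3 - 2*s^2 - s + 2)^3)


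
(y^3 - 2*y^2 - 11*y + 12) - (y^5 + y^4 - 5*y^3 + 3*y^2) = -y^5 - y^4 + 6*y^3 - 5*y^2 - 11*y + 12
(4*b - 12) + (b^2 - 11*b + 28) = b^2 - 7*b + 16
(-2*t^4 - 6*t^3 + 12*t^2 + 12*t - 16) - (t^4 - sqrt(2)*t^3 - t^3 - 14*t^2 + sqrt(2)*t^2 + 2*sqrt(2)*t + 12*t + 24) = -3*t^4 - 5*t^3 + sqrt(2)*t^3 - sqrt(2)*t^2 + 26*t^2 - 2*sqrt(2)*t - 40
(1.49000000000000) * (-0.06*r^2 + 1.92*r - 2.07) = -0.0894*r^2 + 2.8608*r - 3.0843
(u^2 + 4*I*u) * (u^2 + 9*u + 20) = u^4 + 9*u^3 + 4*I*u^3 + 20*u^2 + 36*I*u^2 + 80*I*u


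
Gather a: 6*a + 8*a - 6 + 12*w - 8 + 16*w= 14*a + 28*w - 14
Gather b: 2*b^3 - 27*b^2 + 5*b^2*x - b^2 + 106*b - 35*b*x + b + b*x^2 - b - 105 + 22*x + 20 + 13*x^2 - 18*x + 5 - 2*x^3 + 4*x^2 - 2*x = 2*b^3 + b^2*(5*x - 28) + b*(x^2 - 35*x + 106) - 2*x^3 + 17*x^2 + 2*x - 80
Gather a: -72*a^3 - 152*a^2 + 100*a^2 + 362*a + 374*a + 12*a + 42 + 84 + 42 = -72*a^3 - 52*a^2 + 748*a + 168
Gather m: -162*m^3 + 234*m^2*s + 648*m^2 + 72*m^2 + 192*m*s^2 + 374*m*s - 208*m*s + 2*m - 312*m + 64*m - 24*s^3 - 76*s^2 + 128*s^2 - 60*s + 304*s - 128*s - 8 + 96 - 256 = -162*m^3 + m^2*(234*s + 720) + m*(192*s^2 + 166*s - 246) - 24*s^3 + 52*s^2 + 116*s - 168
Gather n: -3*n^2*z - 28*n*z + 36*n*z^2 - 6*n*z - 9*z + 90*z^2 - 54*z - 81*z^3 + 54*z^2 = -3*n^2*z + n*(36*z^2 - 34*z) - 81*z^3 + 144*z^2 - 63*z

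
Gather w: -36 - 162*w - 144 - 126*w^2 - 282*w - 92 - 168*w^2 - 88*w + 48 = -294*w^2 - 532*w - 224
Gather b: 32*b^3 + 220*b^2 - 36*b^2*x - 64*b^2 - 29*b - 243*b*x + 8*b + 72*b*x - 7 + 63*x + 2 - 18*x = 32*b^3 + b^2*(156 - 36*x) + b*(-171*x - 21) + 45*x - 5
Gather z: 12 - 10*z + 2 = 14 - 10*z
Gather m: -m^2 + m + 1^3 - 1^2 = -m^2 + m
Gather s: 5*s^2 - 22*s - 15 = 5*s^2 - 22*s - 15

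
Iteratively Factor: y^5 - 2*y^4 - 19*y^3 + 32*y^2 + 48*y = (y + 4)*(y^4 - 6*y^3 + 5*y^2 + 12*y) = (y - 4)*(y + 4)*(y^3 - 2*y^2 - 3*y) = (y - 4)*(y - 3)*(y + 4)*(y^2 + y) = y*(y - 4)*(y - 3)*(y + 4)*(y + 1)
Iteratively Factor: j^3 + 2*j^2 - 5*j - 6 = (j - 2)*(j^2 + 4*j + 3) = (j - 2)*(j + 1)*(j + 3)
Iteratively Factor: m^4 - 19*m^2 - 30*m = (m + 3)*(m^3 - 3*m^2 - 10*m) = (m - 5)*(m + 3)*(m^2 + 2*m) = m*(m - 5)*(m + 3)*(m + 2)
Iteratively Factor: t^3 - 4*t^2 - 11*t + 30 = (t - 2)*(t^2 - 2*t - 15) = (t - 2)*(t + 3)*(t - 5)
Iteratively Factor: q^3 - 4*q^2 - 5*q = (q + 1)*(q^2 - 5*q) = q*(q + 1)*(q - 5)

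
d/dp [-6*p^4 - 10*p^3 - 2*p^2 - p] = -24*p^3 - 30*p^2 - 4*p - 1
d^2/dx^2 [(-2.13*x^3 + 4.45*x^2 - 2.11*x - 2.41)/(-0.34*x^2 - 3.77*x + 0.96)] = (2.22044604925031e-16*x^5 + 3.5527136788005e-15*x^4 + 73.83327*x^3 - 53.29668*x^2 + 34.4451*x + 77.15021)/(0.039304*x^6 + 1.307436*x^5 + 14.16423*x^4 + 46.199465*x^3 - 39.99312*x^2 + 10.423296*x - 0.884736)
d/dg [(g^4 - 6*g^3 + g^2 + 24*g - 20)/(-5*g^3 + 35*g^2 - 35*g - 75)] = (-g^4 + 4*g^3 + 3*g^2 + 2*g - 20)/(5*(g^4 - 4*g^3 - 2*g^2 + 12*g + 9))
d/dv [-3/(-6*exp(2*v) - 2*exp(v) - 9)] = (-36*exp(v) - 6)*exp(v)/(6*exp(2*v) + 2*exp(v) + 9)^2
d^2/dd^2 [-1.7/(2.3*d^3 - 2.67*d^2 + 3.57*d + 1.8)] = ((23.46*d - 9.078)*(2.3*d^3 - 2.67*d^2 + 3.57*d + 1.8) - 1.7*(6.9*d^2 - 5.34*d + 3.57)*(13.8*d^2 - 10.68*d + 7.14))/(2.3*d^3 - 2.67*d^2 + 3.57*d + 1.8)^3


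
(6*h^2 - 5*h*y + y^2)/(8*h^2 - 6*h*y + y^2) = (-3*h + y)/(-4*h + y)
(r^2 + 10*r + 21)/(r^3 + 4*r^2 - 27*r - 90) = (r + 7)/(r^2 + r - 30)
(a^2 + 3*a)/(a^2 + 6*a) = (a + 3)/(a + 6)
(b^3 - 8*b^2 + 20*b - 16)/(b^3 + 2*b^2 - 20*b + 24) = (b - 4)/(b + 6)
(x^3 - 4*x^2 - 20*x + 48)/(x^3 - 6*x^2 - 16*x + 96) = (x - 2)/(x - 4)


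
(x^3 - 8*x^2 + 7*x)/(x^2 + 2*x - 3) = x*(x - 7)/(x + 3)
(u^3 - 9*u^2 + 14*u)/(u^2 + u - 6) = u*(u - 7)/(u + 3)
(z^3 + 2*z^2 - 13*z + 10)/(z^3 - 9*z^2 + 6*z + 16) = (z^2 + 4*z - 5)/(z^2 - 7*z - 8)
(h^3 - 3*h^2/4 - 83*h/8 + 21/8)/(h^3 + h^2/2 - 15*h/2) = (8*h^2 - 30*h + 7)/(4*h*(2*h - 5))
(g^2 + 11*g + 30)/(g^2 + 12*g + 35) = (g + 6)/(g + 7)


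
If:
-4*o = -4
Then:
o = 1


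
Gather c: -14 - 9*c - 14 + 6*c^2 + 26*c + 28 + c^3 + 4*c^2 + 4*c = c^3 + 10*c^2 + 21*c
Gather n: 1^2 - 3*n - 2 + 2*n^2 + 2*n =2*n^2 - n - 1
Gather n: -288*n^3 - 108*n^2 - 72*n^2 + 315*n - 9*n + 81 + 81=-288*n^3 - 180*n^2 + 306*n + 162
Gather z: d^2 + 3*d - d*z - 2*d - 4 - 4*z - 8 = d^2 + d + z*(-d - 4) - 12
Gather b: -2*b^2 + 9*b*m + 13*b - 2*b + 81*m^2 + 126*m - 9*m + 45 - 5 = -2*b^2 + b*(9*m + 11) + 81*m^2 + 117*m + 40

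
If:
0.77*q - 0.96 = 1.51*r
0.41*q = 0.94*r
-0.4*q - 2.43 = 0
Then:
No Solution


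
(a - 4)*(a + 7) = a^2 + 3*a - 28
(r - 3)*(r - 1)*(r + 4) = r^3 - 13*r + 12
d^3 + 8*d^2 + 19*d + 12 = (d + 1)*(d + 3)*(d + 4)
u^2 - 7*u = u*(u - 7)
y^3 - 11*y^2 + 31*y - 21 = (y - 7)*(y - 3)*(y - 1)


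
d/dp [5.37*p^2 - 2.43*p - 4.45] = 10.74*p - 2.43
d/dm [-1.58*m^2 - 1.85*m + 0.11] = -3.16*m - 1.85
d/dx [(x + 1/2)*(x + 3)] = 2*x + 7/2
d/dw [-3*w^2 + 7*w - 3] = 7 - 6*w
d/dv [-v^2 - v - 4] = -2*v - 1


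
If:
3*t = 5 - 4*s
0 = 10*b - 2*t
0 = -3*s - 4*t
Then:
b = -3/7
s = 20/7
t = -15/7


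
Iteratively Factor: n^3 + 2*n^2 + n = (n + 1)*(n^2 + n) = n*(n + 1)*(n + 1)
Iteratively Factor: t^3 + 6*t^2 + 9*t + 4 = (t + 1)*(t^2 + 5*t + 4) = (t + 1)^2*(t + 4)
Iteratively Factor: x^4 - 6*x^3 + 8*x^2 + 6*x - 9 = (x - 3)*(x^3 - 3*x^2 - x + 3) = (x - 3)*(x - 1)*(x^2 - 2*x - 3) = (x - 3)*(x - 1)*(x + 1)*(x - 3)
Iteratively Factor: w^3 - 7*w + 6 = (w + 3)*(w^2 - 3*w + 2) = (w - 1)*(w + 3)*(w - 2)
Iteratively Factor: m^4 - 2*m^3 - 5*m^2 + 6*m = (m - 1)*(m^3 - m^2 - 6*m) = (m - 3)*(m - 1)*(m^2 + 2*m) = m*(m - 3)*(m - 1)*(m + 2)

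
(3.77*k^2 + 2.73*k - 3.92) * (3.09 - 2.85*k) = -10.7445*k^3 + 3.8688*k^2 + 19.6077*k - 12.1128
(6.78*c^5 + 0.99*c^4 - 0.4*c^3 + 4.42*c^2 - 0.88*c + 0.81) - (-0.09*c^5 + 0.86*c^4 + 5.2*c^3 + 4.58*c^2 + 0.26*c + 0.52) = 6.87*c^5 + 0.13*c^4 - 5.6*c^3 - 0.16*c^2 - 1.14*c + 0.29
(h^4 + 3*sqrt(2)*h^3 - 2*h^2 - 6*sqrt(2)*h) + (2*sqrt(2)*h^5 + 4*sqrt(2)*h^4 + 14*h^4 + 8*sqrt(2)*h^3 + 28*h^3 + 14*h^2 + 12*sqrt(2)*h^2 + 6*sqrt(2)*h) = 2*sqrt(2)*h^5 + 4*sqrt(2)*h^4 + 15*h^4 + 11*sqrt(2)*h^3 + 28*h^3 + 12*h^2 + 12*sqrt(2)*h^2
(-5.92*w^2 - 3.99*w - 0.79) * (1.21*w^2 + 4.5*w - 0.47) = -7.1632*w^4 - 31.4679*w^3 - 16.1285*w^2 - 1.6797*w + 0.3713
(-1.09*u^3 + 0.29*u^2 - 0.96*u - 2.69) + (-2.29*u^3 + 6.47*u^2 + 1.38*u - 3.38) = -3.38*u^3 + 6.76*u^2 + 0.42*u - 6.07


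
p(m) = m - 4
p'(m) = 1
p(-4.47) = -8.47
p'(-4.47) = 1.00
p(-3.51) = -7.51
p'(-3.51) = 1.00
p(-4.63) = -8.63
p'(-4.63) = 1.00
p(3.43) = -0.57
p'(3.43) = 1.00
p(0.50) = -3.50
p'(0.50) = 1.00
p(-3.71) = -7.71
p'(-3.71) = 1.00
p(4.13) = 0.13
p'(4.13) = 1.00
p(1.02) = -2.98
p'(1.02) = 1.00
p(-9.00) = -13.00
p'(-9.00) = 1.00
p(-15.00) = -19.00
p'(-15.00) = 1.00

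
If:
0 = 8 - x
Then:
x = 8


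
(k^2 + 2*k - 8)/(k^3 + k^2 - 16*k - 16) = (k - 2)/(k^2 - 3*k - 4)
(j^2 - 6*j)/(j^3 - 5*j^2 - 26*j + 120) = j/(j^2 + j - 20)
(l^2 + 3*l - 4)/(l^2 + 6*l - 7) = (l + 4)/(l + 7)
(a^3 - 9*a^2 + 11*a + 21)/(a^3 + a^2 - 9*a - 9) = (a - 7)/(a + 3)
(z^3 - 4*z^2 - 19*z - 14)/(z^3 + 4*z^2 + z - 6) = (z^2 - 6*z - 7)/(z^2 + 2*z - 3)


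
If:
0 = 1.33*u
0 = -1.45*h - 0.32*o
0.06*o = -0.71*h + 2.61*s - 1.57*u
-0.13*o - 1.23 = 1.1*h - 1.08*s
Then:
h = -3.73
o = 16.91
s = -0.63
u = 0.00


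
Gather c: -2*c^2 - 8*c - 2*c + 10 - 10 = -2*c^2 - 10*c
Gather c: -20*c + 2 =2 - 20*c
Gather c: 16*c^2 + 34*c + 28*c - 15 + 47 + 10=16*c^2 + 62*c + 42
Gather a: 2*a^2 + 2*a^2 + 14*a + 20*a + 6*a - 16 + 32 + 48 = 4*a^2 + 40*a + 64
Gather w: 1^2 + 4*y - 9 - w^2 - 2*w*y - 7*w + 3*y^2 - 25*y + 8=-w^2 + w*(-2*y - 7) + 3*y^2 - 21*y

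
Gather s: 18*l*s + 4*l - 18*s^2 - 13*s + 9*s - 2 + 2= 4*l - 18*s^2 + s*(18*l - 4)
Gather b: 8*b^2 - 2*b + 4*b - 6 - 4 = 8*b^2 + 2*b - 10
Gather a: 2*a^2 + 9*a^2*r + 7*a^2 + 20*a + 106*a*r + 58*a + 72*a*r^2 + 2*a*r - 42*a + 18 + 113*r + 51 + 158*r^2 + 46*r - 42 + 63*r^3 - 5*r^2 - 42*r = a^2*(9*r + 9) + a*(72*r^2 + 108*r + 36) + 63*r^3 + 153*r^2 + 117*r + 27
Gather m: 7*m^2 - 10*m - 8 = 7*m^2 - 10*m - 8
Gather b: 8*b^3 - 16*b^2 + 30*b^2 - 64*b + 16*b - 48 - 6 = 8*b^3 + 14*b^2 - 48*b - 54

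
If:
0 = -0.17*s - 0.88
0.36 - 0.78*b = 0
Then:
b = 0.46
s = -5.18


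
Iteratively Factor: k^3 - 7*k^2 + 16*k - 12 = (k - 2)*(k^2 - 5*k + 6) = (k - 2)^2*(k - 3)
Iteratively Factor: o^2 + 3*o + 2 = (o + 2)*(o + 1)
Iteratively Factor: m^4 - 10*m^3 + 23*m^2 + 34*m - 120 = (m - 5)*(m^3 - 5*m^2 - 2*m + 24) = (m - 5)*(m - 3)*(m^2 - 2*m - 8) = (m - 5)*(m - 3)*(m + 2)*(m - 4)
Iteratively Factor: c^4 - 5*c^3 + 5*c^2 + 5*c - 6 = (c + 1)*(c^3 - 6*c^2 + 11*c - 6) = (c - 1)*(c + 1)*(c^2 - 5*c + 6) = (c - 3)*(c - 1)*(c + 1)*(c - 2)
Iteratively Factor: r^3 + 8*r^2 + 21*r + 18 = (r + 2)*(r^2 + 6*r + 9) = (r + 2)*(r + 3)*(r + 3)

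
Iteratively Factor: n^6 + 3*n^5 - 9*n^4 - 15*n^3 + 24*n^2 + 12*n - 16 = (n - 2)*(n^5 + 5*n^4 + n^3 - 13*n^2 - 2*n + 8) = (n - 2)*(n + 4)*(n^4 + n^3 - 3*n^2 - n + 2) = (n - 2)*(n - 1)*(n + 4)*(n^3 + 2*n^2 - n - 2) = (n - 2)*(n - 1)^2*(n + 4)*(n^2 + 3*n + 2) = (n - 2)*(n - 1)^2*(n + 1)*(n + 4)*(n + 2)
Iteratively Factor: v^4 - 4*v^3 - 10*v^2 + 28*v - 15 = (v - 1)*(v^3 - 3*v^2 - 13*v + 15) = (v - 5)*(v - 1)*(v^2 + 2*v - 3) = (v - 5)*(v - 1)*(v + 3)*(v - 1)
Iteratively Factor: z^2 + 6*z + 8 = (z + 2)*(z + 4)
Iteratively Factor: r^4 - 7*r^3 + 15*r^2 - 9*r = (r - 1)*(r^3 - 6*r^2 + 9*r) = r*(r - 1)*(r^2 - 6*r + 9) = r*(r - 3)*(r - 1)*(r - 3)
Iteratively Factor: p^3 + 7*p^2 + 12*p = (p + 3)*(p^2 + 4*p) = (p + 3)*(p + 4)*(p)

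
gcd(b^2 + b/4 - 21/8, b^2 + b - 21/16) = b + 7/4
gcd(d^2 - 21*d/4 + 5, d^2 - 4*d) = d - 4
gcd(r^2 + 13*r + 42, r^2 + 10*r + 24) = r + 6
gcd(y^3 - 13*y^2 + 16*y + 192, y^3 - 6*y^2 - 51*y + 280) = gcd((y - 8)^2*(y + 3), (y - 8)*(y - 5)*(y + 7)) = y - 8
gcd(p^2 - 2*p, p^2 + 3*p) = p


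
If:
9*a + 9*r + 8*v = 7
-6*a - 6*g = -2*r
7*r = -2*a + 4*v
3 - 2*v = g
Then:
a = -11/13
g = 331/299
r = 18/23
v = 283/299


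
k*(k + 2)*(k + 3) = k^3 + 5*k^2 + 6*k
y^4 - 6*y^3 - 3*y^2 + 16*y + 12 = (y - 6)*(y - 2)*(y + 1)^2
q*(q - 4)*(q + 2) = q^3 - 2*q^2 - 8*q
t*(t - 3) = t^2 - 3*t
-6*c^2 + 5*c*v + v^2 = (-c + v)*(6*c + v)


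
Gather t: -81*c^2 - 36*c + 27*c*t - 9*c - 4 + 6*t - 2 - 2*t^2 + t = -81*c^2 - 45*c - 2*t^2 + t*(27*c + 7) - 6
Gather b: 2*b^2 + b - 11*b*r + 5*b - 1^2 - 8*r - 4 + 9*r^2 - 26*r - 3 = 2*b^2 + b*(6 - 11*r) + 9*r^2 - 34*r - 8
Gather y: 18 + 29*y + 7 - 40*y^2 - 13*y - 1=-40*y^2 + 16*y + 24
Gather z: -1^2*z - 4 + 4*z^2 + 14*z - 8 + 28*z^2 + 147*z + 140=32*z^2 + 160*z + 128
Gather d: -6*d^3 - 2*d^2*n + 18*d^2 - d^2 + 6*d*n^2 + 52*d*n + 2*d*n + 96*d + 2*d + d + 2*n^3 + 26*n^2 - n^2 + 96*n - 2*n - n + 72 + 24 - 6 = -6*d^3 + d^2*(17 - 2*n) + d*(6*n^2 + 54*n + 99) + 2*n^3 + 25*n^2 + 93*n + 90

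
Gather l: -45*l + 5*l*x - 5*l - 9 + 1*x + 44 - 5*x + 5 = l*(5*x - 50) - 4*x + 40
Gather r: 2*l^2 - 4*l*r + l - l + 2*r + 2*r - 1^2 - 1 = 2*l^2 + r*(4 - 4*l) - 2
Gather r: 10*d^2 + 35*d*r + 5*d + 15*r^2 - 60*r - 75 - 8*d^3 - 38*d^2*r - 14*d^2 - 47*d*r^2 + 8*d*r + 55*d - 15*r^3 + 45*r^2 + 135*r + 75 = -8*d^3 - 4*d^2 + 60*d - 15*r^3 + r^2*(60 - 47*d) + r*(-38*d^2 + 43*d + 75)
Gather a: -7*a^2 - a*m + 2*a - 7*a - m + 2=-7*a^2 + a*(-m - 5) - m + 2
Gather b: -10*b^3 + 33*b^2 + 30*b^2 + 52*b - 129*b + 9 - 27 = -10*b^3 + 63*b^2 - 77*b - 18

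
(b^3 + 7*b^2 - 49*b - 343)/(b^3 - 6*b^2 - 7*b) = (b^2 + 14*b + 49)/(b*(b + 1))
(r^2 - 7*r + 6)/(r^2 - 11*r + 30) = (r - 1)/(r - 5)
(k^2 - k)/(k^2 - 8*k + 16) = k*(k - 1)/(k^2 - 8*k + 16)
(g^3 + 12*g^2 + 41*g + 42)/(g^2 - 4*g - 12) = (g^2 + 10*g + 21)/(g - 6)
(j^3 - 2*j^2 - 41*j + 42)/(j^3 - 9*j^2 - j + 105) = (j^2 + 5*j - 6)/(j^2 - 2*j - 15)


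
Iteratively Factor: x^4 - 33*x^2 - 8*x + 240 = (x - 3)*(x^3 + 3*x^2 - 24*x - 80) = (x - 3)*(x + 4)*(x^2 - x - 20) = (x - 3)*(x + 4)^2*(x - 5)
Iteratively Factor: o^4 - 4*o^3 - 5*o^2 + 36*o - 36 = (o - 2)*(o^3 - 2*o^2 - 9*o + 18) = (o - 2)*(o + 3)*(o^2 - 5*o + 6) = (o - 2)^2*(o + 3)*(o - 3)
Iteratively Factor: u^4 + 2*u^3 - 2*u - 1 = (u + 1)*(u^3 + u^2 - u - 1) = (u + 1)^2*(u^2 - 1) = (u - 1)*(u + 1)^2*(u + 1)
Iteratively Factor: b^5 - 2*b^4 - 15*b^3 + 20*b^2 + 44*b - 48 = (b - 1)*(b^4 - b^3 - 16*b^2 + 4*b + 48) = (b - 2)*(b - 1)*(b^3 + b^2 - 14*b - 24) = (b - 2)*(b - 1)*(b + 2)*(b^2 - b - 12) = (b - 4)*(b - 2)*(b - 1)*(b + 2)*(b + 3)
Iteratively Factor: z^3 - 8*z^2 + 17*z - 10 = (z - 5)*(z^2 - 3*z + 2) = (z - 5)*(z - 2)*(z - 1)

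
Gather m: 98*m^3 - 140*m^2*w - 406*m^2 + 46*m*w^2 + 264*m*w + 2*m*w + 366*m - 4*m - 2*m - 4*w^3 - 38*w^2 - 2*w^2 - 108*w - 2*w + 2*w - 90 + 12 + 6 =98*m^3 + m^2*(-140*w - 406) + m*(46*w^2 + 266*w + 360) - 4*w^3 - 40*w^2 - 108*w - 72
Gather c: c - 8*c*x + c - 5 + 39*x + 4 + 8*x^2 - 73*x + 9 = c*(2 - 8*x) + 8*x^2 - 34*x + 8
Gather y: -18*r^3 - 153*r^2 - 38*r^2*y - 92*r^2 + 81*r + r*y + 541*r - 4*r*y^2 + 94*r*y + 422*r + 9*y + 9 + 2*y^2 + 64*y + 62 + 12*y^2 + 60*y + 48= -18*r^3 - 245*r^2 + 1044*r + y^2*(14 - 4*r) + y*(-38*r^2 + 95*r + 133) + 119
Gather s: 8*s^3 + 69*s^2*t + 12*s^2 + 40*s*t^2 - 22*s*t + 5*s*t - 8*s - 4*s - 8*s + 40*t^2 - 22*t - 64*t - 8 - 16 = 8*s^3 + s^2*(69*t + 12) + s*(40*t^2 - 17*t - 20) + 40*t^2 - 86*t - 24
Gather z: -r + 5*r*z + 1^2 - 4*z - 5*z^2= -r - 5*z^2 + z*(5*r - 4) + 1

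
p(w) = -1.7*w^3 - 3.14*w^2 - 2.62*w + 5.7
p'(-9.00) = -359.20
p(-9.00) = 1014.24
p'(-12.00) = -661.66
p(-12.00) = 2522.58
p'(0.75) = -10.20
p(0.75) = 1.25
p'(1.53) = -24.17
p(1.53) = -11.75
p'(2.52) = -50.83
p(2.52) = -48.05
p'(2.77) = -59.15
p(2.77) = -61.78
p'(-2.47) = -18.22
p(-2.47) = 18.63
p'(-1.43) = -4.07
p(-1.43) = 8.00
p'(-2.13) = -12.38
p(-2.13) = 13.46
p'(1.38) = -21.00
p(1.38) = -8.36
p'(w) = -5.1*w^2 - 6.28*w - 2.62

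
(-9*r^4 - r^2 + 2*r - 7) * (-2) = 18*r^4 + 2*r^2 - 4*r + 14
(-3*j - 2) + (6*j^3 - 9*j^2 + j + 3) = 6*j^3 - 9*j^2 - 2*j + 1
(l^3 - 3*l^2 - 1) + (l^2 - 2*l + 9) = l^3 - 2*l^2 - 2*l + 8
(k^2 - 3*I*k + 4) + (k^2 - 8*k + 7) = 2*k^2 - 8*k - 3*I*k + 11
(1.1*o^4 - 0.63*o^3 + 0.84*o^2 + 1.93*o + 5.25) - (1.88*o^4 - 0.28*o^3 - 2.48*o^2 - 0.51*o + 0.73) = -0.78*o^4 - 0.35*o^3 + 3.32*o^2 + 2.44*o + 4.52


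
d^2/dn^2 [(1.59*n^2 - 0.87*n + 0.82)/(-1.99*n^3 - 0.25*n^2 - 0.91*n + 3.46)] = (-12.593118*n^6 + 20.671722*n^5 - 19.094448*n^4 - 162.11497*n^3 + 54.414348*n^2 - 30.480168*n - 35.367808)/(7.880599*n^9 + 2.970075*n^8 + 11.184198*n^7 - 38.373863*n^6 - 5.213718*n^5 - 37.621959*n^4 + 67.501123*n^3 + 0.383022*n^2 + 32.682468*n - 41.421736)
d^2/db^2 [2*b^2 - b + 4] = 4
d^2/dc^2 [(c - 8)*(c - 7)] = 2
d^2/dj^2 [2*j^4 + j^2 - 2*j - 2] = 24*j^2 + 2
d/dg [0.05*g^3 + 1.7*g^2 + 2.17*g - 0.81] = 0.15*g^2 + 3.4*g + 2.17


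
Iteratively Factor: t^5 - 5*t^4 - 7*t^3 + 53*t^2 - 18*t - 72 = (t - 4)*(t^4 - t^3 - 11*t^2 + 9*t + 18) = (t - 4)*(t + 1)*(t^3 - 2*t^2 - 9*t + 18) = (t - 4)*(t + 1)*(t + 3)*(t^2 - 5*t + 6) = (t - 4)*(t - 3)*(t + 1)*(t + 3)*(t - 2)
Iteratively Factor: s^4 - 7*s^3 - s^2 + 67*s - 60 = (s + 3)*(s^3 - 10*s^2 + 29*s - 20) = (s - 5)*(s + 3)*(s^2 - 5*s + 4) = (s - 5)*(s - 1)*(s + 3)*(s - 4)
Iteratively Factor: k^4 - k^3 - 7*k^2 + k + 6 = (k - 1)*(k^3 - 7*k - 6) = (k - 1)*(k + 2)*(k^2 - 2*k - 3) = (k - 3)*(k - 1)*(k + 2)*(k + 1)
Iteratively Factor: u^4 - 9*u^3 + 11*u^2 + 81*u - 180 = (u - 3)*(u^3 - 6*u^2 - 7*u + 60) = (u - 5)*(u - 3)*(u^2 - u - 12) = (u - 5)*(u - 4)*(u - 3)*(u + 3)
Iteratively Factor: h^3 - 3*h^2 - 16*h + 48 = (h + 4)*(h^2 - 7*h + 12) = (h - 3)*(h + 4)*(h - 4)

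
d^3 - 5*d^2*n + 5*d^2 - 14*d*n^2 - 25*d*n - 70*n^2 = (d + 5)*(d - 7*n)*(d + 2*n)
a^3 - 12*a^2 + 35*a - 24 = (a - 8)*(a - 3)*(a - 1)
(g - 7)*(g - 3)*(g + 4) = g^3 - 6*g^2 - 19*g + 84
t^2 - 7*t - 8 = (t - 8)*(t + 1)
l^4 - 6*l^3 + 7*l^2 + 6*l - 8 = (l - 4)*(l - 2)*(l - 1)*(l + 1)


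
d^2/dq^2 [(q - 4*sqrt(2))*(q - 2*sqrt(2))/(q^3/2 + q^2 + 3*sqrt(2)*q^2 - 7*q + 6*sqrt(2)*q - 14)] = 4*(q^6 - 18*sqrt(2)*q^5 - 72*sqrt(2)*q^4 - 78*q^4 + 192*q^3 + 288*sqrt(2)*q^3 + 1224*sqrt(2)*q^2 + 3144*q^2 - 3888*sqrt(2)*q + 864*q - 336*sqrt(2) + 5392)/(q^9 + 6*q^8 + 18*sqrt(2)*q^8 + 108*sqrt(2)*q^7 + 186*q^7 + 144*sqrt(2)*q^6 + 1052*q^6 - 288*sqrt(2)*q^5 - 348*q^5 - 13224*q^4 + 2664*sqrt(2)*q^4 - 31976*q^3 + 20592*sqrt(2)*q^3 - 35952*q^2 + 42336*sqrt(2)*q^2 - 32928*q + 28224*sqrt(2)*q - 21952)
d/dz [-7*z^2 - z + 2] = -14*z - 1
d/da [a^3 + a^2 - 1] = a*(3*a + 2)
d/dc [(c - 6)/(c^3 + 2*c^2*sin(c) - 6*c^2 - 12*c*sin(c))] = -(2*c*cos(c) + 2*c + 2*sin(c))/(c^2*(c + 2*sin(c))^2)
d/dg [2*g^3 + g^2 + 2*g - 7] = 6*g^2 + 2*g + 2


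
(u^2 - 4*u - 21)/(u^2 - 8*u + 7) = (u + 3)/(u - 1)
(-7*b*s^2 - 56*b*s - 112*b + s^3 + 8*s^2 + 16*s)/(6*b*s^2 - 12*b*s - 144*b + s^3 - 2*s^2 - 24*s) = (-7*b*s - 28*b + s^2 + 4*s)/(6*b*s - 36*b + s^2 - 6*s)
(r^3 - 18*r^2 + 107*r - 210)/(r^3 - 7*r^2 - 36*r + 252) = (r - 5)/(r + 6)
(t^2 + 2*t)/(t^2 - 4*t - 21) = t*(t + 2)/(t^2 - 4*t - 21)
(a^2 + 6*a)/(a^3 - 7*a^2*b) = (a + 6)/(a*(a - 7*b))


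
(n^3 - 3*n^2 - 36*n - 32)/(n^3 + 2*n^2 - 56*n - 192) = (n + 1)/(n + 6)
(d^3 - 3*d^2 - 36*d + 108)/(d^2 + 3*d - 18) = d - 6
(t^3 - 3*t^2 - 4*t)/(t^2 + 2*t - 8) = t*(t^2 - 3*t - 4)/(t^2 + 2*t - 8)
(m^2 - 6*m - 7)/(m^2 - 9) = (m^2 - 6*m - 7)/(m^2 - 9)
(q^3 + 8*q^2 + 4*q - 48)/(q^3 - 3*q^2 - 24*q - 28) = (-q^3 - 8*q^2 - 4*q + 48)/(-q^3 + 3*q^2 + 24*q + 28)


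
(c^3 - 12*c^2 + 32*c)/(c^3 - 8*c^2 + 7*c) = (c^2 - 12*c + 32)/(c^2 - 8*c + 7)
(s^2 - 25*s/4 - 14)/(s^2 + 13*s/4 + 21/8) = 2*(s - 8)/(2*s + 3)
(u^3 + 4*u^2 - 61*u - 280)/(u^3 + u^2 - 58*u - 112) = (u + 5)/(u + 2)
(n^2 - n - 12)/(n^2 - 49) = (n^2 - n - 12)/(n^2 - 49)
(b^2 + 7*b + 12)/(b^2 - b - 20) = (b + 3)/(b - 5)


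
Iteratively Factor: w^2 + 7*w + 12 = (w + 3)*(w + 4)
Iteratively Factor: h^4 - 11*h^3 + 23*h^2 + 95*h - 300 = (h - 5)*(h^3 - 6*h^2 - 7*h + 60) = (h - 5)*(h + 3)*(h^2 - 9*h + 20) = (h - 5)*(h - 4)*(h + 3)*(h - 5)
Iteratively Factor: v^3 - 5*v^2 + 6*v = (v)*(v^2 - 5*v + 6) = v*(v - 3)*(v - 2)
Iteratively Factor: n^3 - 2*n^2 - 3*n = (n - 3)*(n^2 + n) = n*(n - 3)*(n + 1)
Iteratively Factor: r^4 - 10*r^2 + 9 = (r + 3)*(r^3 - 3*r^2 - r + 3) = (r - 1)*(r + 3)*(r^2 - 2*r - 3) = (r - 1)*(r + 1)*(r + 3)*(r - 3)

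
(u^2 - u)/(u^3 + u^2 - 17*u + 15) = u/(u^2 + 2*u - 15)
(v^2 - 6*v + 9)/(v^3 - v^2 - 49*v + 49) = (v^2 - 6*v + 9)/(v^3 - v^2 - 49*v + 49)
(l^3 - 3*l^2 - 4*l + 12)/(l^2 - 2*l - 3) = (l^2 - 4)/(l + 1)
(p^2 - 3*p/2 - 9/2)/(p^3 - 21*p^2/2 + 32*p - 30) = (2*p^2 - 3*p - 9)/(2*p^3 - 21*p^2 + 64*p - 60)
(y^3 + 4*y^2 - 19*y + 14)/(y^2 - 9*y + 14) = (y^2 + 6*y - 7)/(y - 7)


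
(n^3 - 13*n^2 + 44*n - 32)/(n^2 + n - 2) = (n^2 - 12*n + 32)/(n + 2)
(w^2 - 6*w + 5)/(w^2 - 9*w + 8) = (w - 5)/(w - 8)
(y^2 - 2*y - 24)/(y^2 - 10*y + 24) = (y + 4)/(y - 4)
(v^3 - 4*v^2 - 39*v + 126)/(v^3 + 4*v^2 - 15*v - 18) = (v - 7)/(v + 1)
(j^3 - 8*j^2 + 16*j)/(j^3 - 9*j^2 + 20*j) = (j - 4)/(j - 5)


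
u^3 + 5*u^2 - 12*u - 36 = (u - 3)*(u + 2)*(u + 6)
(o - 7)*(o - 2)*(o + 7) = o^3 - 2*o^2 - 49*o + 98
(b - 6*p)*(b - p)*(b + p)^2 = b^4 - 5*b^3*p - 7*b^2*p^2 + 5*b*p^3 + 6*p^4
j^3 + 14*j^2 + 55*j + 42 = (j + 1)*(j + 6)*(j + 7)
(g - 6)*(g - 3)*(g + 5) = g^3 - 4*g^2 - 27*g + 90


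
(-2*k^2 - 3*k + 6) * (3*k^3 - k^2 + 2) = -6*k^5 - 7*k^4 + 21*k^3 - 10*k^2 - 6*k + 12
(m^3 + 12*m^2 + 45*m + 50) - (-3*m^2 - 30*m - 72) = m^3 + 15*m^2 + 75*m + 122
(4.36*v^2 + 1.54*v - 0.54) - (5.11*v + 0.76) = 4.36*v^2 - 3.57*v - 1.3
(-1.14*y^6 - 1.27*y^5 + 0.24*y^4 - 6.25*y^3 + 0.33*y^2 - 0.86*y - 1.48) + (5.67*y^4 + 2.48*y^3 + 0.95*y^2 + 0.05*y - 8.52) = -1.14*y^6 - 1.27*y^5 + 5.91*y^4 - 3.77*y^3 + 1.28*y^2 - 0.81*y - 10.0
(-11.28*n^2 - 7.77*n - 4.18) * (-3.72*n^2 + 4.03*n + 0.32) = 41.9616*n^4 - 16.554*n^3 - 19.3731*n^2 - 19.3318*n - 1.3376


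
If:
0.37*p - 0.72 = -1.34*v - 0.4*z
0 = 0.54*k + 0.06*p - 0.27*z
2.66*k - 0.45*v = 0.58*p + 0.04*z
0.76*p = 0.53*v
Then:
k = 0.12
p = 0.26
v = 0.37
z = 0.31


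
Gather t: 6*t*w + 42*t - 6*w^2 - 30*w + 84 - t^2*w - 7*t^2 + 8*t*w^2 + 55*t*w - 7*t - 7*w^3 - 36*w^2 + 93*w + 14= t^2*(-w - 7) + t*(8*w^2 + 61*w + 35) - 7*w^3 - 42*w^2 + 63*w + 98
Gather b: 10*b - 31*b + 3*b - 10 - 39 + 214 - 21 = 144 - 18*b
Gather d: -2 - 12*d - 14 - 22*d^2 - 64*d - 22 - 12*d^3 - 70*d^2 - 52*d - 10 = -12*d^3 - 92*d^2 - 128*d - 48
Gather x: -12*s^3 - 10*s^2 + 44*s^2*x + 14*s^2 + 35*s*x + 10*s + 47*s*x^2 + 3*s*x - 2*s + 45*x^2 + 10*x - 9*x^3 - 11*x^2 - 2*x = -12*s^3 + 4*s^2 + 8*s - 9*x^3 + x^2*(47*s + 34) + x*(44*s^2 + 38*s + 8)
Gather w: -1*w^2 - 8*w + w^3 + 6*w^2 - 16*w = w^3 + 5*w^2 - 24*w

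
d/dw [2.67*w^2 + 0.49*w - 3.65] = 5.34*w + 0.49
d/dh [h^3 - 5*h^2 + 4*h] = 3*h^2 - 10*h + 4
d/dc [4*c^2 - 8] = 8*c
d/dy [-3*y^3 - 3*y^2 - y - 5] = -9*y^2 - 6*y - 1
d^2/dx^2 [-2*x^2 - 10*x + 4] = -4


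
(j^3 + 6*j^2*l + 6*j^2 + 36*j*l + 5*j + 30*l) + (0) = j^3 + 6*j^2*l + 6*j^2 + 36*j*l + 5*j + 30*l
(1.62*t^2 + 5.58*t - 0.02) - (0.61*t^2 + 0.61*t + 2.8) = 1.01*t^2 + 4.97*t - 2.82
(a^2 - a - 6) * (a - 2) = a^3 - 3*a^2 - 4*a + 12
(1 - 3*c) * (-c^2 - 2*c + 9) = 3*c^3 + 5*c^2 - 29*c + 9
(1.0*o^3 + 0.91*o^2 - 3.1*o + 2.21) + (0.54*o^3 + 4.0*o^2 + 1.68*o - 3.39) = 1.54*o^3 + 4.91*o^2 - 1.42*o - 1.18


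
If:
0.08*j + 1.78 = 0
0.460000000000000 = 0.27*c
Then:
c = 1.70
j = -22.25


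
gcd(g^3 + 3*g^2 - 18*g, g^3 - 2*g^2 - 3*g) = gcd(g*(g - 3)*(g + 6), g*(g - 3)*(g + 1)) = g^2 - 3*g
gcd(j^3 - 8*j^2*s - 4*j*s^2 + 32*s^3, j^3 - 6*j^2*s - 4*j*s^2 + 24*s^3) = -j^2 + 4*s^2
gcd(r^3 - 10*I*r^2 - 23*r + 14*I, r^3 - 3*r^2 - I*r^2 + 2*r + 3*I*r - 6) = r - 2*I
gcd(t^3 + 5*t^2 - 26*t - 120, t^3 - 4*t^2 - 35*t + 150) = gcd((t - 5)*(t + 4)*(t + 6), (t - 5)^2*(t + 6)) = t^2 + t - 30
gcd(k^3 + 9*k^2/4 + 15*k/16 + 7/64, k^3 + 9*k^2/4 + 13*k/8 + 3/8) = 1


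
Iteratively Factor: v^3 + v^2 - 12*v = (v)*(v^2 + v - 12) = v*(v + 4)*(v - 3)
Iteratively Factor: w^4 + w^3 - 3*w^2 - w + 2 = (w + 1)*(w^3 - 3*w + 2) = (w + 1)*(w + 2)*(w^2 - 2*w + 1) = (w - 1)*(w + 1)*(w + 2)*(w - 1)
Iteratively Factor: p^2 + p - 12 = (p + 4)*(p - 3)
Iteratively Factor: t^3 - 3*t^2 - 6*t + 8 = (t + 2)*(t^2 - 5*t + 4) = (t - 1)*(t + 2)*(t - 4)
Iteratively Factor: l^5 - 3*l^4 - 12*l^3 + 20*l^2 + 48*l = (l - 3)*(l^4 - 12*l^2 - 16*l) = (l - 3)*(l + 2)*(l^3 - 2*l^2 - 8*l) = (l - 3)*(l + 2)^2*(l^2 - 4*l) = (l - 4)*(l - 3)*(l + 2)^2*(l)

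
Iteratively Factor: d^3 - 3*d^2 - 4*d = (d + 1)*(d^2 - 4*d) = d*(d + 1)*(d - 4)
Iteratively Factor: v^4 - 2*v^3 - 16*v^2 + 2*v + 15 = (v + 3)*(v^3 - 5*v^2 - v + 5) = (v + 1)*(v + 3)*(v^2 - 6*v + 5) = (v - 5)*(v + 1)*(v + 3)*(v - 1)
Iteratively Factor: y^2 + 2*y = (y)*(y + 2)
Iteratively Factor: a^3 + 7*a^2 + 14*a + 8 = (a + 1)*(a^2 + 6*a + 8) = (a + 1)*(a + 2)*(a + 4)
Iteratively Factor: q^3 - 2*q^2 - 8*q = (q + 2)*(q^2 - 4*q) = (q - 4)*(q + 2)*(q)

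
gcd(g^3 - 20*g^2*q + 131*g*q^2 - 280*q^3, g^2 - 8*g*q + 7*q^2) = -g + 7*q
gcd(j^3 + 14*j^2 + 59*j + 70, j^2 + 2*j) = j + 2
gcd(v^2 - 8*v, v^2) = v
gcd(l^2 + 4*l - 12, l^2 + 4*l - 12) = l^2 + 4*l - 12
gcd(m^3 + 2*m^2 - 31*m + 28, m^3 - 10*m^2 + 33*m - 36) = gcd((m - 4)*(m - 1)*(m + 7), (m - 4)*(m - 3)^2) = m - 4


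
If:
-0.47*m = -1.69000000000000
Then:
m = 3.60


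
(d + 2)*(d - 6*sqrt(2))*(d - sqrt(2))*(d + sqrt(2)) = d^4 - 6*sqrt(2)*d^3 + 2*d^3 - 12*sqrt(2)*d^2 - 2*d^2 - 4*d + 12*sqrt(2)*d + 24*sqrt(2)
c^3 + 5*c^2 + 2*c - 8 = (c - 1)*(c + 2)*(c + 4)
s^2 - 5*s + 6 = (s - 3)*(s - 2)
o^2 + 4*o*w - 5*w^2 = (o - w)*(o + 5*w)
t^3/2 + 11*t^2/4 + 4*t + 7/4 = (t/2 + 1/2)*(t + 1)*(t + 7/2)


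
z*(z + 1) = z^2 + z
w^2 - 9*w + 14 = (w - 7)*(w - 2)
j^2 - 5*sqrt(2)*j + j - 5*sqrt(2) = (j + 1)*(j - 5*sqrt(2))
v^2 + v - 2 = (v - 1)*(v + 2)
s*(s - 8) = s^2 - 8*s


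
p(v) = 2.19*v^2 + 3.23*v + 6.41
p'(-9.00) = -36.19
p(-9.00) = 154.73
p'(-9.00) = -36.19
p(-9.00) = 154.73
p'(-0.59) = 0.65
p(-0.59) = 5.27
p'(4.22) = 21.71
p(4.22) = 59.04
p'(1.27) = 8.79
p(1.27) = 14.04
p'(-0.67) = 0.30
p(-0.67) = 5.23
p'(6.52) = 31.79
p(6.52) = 120.57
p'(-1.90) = -5.09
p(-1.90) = 8.18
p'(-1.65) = -4.00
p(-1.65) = 7.04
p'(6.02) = 29.60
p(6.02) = 105.22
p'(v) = 4.38*v + 3.23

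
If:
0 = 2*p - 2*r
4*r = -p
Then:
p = 0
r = 0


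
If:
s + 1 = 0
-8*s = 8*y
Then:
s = -1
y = 1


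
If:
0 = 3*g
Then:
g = 0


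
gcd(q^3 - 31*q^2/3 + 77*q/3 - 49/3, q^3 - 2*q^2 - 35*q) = q - 7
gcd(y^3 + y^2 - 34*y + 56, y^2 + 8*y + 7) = y + 7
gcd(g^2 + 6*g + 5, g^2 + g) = g + 1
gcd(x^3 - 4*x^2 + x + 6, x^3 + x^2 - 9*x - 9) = x^2 - 2*x - 3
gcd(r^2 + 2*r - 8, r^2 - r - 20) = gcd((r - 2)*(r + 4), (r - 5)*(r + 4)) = r + 4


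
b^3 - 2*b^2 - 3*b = b*(b - 3)*(b + 1)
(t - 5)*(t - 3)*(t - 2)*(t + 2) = t^4 - 8*t^3 + 11*t^2 + 32*t - 60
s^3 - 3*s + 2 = (s - 1)^2*(s + 2)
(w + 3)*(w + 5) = w^2 + 8*w + 15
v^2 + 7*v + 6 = (v + 1)*(v + 6)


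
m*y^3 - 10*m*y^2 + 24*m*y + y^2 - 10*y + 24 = (y - 6)*(y - 4)*(m*y + 1)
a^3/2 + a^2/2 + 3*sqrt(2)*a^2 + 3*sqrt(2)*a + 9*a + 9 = (a/2 + 1/2)*(a + 3*sqrt(2))^2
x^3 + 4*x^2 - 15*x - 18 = (x - 3)*(x + 1)*(x + 6)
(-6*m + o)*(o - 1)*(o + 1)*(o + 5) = -6*m*o^3 - 30*m*o^2 + 6*m*o + 30*m + o^4 + 5*o^3 - o^2 - 5*o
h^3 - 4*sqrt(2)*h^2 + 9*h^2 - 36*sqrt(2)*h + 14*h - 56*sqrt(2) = (h + 2)*(h + 7)*(h - 4*sqrt(2))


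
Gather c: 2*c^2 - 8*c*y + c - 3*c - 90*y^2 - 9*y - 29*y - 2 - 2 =2*c^2 + c*(-8*y - 2) - 90*y^2 - 38*y - 4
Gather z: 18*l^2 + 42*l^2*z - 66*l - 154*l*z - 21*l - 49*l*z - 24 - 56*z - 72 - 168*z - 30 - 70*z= 18*l^2 - 87*l + z*(42*l^2 - 203*l - 294) - 126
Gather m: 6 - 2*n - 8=-2*n - 2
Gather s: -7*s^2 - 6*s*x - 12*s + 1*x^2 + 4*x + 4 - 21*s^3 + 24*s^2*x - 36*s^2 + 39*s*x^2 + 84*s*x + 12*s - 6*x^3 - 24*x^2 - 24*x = -21*s^3 + s^2*(24*x - 43) + s*(39*x^2 + 78*x) - 6*x^3 - 23*x^2 - 20*x + 4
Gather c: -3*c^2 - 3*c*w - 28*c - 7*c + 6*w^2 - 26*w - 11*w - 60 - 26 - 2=-3*c^2 + c*(-3*w - 35) + 6*w^2 - 37*w - 88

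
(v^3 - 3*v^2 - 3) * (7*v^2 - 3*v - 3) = 7*v^5 - 24*v^4 + 6*v^3 - 12*v^2 + 9*v + 9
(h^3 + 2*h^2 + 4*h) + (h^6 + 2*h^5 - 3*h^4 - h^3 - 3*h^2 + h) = h^6 + 2*h^5 - 3*h^4 - h^2 + 5*h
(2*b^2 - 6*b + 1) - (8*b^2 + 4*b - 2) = -6*b^2 - 10*b + 3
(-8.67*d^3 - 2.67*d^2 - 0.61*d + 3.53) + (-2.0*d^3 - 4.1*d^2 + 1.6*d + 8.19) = -10.67*d^3 - 6.77*d^2 + 0.99*d + 11.72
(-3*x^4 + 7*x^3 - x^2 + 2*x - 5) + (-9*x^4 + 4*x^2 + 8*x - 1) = -12*x^4 + 7*x^3 + 3*x^2 + 10*x - 6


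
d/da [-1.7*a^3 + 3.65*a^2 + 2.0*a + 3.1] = -5.1*a^2 + 7.3*a + 2.0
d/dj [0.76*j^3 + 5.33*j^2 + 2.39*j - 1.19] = 2.28*j^2 + 10.66*j + 2.39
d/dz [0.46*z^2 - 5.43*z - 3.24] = 0.92*z - 5.43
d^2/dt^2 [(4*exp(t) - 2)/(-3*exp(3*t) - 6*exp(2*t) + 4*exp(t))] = 2*(-72*exp(5*t) - 27*exp(4*t) + 30*exp(3*t) + 72*exp(2*t) - 72*exp(t) + 16)*exp(-t)/(27*exp(6*t) + 162*exp(5*t) + 216*exp(4*t) - 216*exp(3*t) - 288*exp(2*t) + 288*exp(t) - 64)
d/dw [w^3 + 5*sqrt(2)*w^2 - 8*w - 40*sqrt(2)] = 3*w^2 + 10*sqrt(2)*w - 8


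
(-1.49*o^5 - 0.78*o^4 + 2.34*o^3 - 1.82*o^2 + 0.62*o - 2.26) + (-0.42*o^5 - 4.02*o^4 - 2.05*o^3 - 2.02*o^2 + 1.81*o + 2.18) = -1.91*o^5 - 4.8*o^4 + 0.29*o^3 - 3.84*o^2 + 2.43*o - 0.0799999999999996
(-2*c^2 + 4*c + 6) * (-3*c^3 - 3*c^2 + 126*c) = 6*c^5 - 6*c^4 - 282*c^3 + 486*c^2 + 756*c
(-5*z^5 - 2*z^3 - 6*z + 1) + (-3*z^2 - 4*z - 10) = -5*z^5 - 2*z^3 - 3*z^2 - 10*z - 9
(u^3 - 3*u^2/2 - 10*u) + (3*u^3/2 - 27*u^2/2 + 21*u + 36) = 5*u^3/2 - 15*u^2 + 11*u + 36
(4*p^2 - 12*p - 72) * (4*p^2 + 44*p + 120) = 16*p^4 + 128*p^3 - 336*p^2 - 4608*p - 8640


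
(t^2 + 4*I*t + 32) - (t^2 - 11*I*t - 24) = 15*I*t + 56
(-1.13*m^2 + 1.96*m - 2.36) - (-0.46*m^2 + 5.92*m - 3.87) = -0.67*m^2 - 3.96*m + 1.51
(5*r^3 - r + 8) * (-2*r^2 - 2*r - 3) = -10*r^5 - 10*r^4 - 13*r^3 - 14*r^2 - 13*r - 24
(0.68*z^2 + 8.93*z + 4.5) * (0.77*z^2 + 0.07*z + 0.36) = 0.5236*z^4 + 6.9237*z^3 + 4.3349*z^2 + 3.5298*z + 1.62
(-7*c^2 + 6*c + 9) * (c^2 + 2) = -7*c^4 + 6*c^3 - 5*c^2 + 12*c + 18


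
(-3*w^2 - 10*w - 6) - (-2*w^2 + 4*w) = -w^2 - 14*w - 6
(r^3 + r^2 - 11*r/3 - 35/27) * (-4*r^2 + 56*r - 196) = -4*r^5 + 52*r^4 - 376*r^3/3 - 10696*r^2/27 + 17444*r/27 + 6860/27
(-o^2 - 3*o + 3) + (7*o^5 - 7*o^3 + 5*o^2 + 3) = 7*o^5 - 7*o^3 + 4*o^2 - 3*o + 6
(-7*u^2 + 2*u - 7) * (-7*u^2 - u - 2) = 49*u^4 - 7*u^3 + 61*u^2 + 3*u + 14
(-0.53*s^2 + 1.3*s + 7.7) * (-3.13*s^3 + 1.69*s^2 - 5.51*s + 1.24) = 1.6589*s^5 - 4.9647*s^4 - 18.9837*s^3 + 5.1928*s^2 - 40.815*s + 9.548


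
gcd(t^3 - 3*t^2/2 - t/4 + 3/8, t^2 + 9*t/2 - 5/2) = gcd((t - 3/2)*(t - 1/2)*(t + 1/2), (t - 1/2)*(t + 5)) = t - 1/2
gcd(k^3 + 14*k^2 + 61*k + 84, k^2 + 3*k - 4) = k + 4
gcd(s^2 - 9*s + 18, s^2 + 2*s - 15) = s - 3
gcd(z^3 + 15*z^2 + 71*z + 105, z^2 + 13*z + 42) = z + 7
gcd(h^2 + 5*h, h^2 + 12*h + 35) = h + 5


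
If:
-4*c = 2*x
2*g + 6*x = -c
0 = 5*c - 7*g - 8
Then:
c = -16/67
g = -88/67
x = 32/67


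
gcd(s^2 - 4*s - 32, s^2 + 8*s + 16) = s + 4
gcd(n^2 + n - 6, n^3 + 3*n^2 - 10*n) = n - 2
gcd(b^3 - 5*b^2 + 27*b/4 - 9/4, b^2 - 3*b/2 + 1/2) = b - 1/2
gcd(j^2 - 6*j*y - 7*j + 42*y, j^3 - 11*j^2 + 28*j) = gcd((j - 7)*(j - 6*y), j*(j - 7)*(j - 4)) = j - 7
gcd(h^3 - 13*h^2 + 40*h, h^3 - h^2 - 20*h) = h^2 - 5*h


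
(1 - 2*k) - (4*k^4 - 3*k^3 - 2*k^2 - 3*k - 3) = -4*k^4 + 3*k^3 + 2*k^2 + k + 4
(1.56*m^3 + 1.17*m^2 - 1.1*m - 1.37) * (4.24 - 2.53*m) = -3.9468*m^4 + 3.6543*m^3 + 7.7438*m^2 - 1.1979*m - 5.8088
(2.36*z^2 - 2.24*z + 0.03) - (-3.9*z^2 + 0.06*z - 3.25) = 6.26*z^2 - 2.3*z + 3.28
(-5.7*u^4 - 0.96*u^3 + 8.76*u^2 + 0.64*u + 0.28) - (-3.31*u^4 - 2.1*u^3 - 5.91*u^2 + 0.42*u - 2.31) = -2.39*u^4 + 1.14*u^3 + 14.67*u^2 + 0.22*u + 2.59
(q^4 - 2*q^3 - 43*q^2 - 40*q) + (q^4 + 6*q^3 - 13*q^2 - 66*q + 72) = 2*q^4 + 4*q^3 - 56*q^2 - 106*q + 72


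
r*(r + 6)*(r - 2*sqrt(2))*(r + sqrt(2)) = r^4 - sqrt(2)*r^3 + 6*r^3 - 6*sqrt(2)*r^2 - 4*r^2 - 24*r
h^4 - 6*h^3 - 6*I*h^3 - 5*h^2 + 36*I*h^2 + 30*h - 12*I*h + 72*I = (h - 6)*(h - 4*I)*(h - 3*I)*(h + I)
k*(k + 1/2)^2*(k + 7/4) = k^4 + 11*k^3/4 + 2*k^2 + 7*k/16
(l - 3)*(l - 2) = l^2 - 5*l + 6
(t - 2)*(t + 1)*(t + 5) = t^3 + 4*t^2 - 7*t - 10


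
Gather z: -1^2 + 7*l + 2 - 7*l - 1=0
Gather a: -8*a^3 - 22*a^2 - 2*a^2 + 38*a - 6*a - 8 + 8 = -8*a^3 - 24*a^2 + 32*a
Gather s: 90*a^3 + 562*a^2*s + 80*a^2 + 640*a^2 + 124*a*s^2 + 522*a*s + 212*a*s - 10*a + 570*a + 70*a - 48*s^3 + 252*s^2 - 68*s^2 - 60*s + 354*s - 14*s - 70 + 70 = 90*a^3 + 720*a^2 + 630*a - 48*s^3 + s^2*(124*a + 184) + s*(562*a^2 + 734*a + 280)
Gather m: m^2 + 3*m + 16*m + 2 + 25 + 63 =m^2 + 19*m + 90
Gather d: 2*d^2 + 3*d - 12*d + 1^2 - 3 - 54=2*d^2 - 9*d - 56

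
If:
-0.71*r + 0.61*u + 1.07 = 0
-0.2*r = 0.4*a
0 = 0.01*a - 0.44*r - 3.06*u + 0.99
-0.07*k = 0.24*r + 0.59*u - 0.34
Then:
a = -0.79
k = -1.37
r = 1.59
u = 0.09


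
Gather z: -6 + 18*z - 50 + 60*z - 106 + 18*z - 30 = 96*z - 192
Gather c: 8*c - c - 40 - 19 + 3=7*c - 56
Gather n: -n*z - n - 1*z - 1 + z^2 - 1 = n*(-z - 1) + z^2 - z - 2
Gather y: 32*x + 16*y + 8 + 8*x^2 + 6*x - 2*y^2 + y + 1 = 8*x^2 + 38*x - 2*y^2 + 17*y + 9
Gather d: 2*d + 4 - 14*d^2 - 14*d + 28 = -14*d^2 - 12*d + 32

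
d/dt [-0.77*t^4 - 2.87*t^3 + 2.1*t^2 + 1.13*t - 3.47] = -3.08*t^3 - 8.61*t^2 + 4.2*t + 1.13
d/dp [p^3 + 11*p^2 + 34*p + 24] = 3*p^2 + 22*p + 34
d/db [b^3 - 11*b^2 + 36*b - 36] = 3*b^2 - 22*b + 36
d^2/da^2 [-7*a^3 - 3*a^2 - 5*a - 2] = -42*a - 6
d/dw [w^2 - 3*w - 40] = 2*w - 3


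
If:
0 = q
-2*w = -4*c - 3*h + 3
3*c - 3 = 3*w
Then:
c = w + 1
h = -2*w/3 - 1/3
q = 0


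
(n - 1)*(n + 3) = n^2 + 2*n - 3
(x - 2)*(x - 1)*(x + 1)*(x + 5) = x^4 + 3*x^3 - 11*x^2 - 3*x + 10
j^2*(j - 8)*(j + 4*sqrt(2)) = j^4 - 8*j^3 + 4*sqrt(2)*j^3 - 32*sqrt(2)*j^2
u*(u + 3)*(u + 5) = u^3 + 8*u^2 + 15*u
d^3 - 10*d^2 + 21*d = d*(d - 7)*(d - 3)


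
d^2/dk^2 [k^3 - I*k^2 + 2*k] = 6*k - 2*I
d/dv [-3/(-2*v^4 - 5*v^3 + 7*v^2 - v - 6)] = 3*(-8*v^3 - 15*v^2 + 14*v - 1)/(2*v^4 + 5*v^3 - 7*v^2 + v + 6)^2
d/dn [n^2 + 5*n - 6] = 2*n + 5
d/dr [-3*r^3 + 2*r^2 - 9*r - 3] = -9*r^2 + 4*r - 9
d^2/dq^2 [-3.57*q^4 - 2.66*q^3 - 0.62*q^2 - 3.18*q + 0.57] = -42.84*q^2 - 15.96*q - 1.24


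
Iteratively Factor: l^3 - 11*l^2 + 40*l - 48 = (l - 4)*(l^2 - 7*l + 12) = (l - 4)^2*(l - 3)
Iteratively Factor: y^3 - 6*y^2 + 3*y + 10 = (y - 2)*(y^2 - 4*y - 5) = (y - 2)*(y + 1)*(y - 5)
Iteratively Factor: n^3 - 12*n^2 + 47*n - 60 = (n - 4)*(n^2 - 8*n + 15) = (n - 4)*(n - 3)*(n - 5)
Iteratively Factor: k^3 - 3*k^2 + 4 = (k - 2)*(k^2 - k - 2) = (k - 2)*(k + 1)*(k - 2)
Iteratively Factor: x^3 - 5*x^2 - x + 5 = (x - 1)*(x^2 - 4*x - 5) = (x - 1)*(x + 1)*(x - 5)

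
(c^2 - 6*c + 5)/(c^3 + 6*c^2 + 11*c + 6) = (c^2 - 6*c + 5)/(c^3 + 6*c^2 + 11*c + 6)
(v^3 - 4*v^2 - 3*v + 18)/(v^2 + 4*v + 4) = (v^2 - 6*v + 9)/(v + 2)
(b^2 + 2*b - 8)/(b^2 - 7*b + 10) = (b + 4)/(b - 5)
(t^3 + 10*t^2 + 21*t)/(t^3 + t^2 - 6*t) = (t + 7)/(t - 2)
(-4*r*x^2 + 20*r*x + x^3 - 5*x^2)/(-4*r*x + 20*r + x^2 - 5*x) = x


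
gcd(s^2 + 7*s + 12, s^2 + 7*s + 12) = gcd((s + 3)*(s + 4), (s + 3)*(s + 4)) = s^2 + 7*s + 12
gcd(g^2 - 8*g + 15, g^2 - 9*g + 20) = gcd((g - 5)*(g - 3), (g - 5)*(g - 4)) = g - 5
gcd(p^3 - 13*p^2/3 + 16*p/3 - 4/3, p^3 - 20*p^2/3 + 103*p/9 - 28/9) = p - 1/3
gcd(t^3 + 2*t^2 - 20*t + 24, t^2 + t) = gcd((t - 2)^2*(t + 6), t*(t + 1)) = 1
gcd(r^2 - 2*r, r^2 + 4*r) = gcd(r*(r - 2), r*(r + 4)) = r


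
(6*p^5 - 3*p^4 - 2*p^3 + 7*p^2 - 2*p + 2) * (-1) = -6*p^5 + 3*p^4 + 2*p^3 - 7*p^2 + 2*p - 2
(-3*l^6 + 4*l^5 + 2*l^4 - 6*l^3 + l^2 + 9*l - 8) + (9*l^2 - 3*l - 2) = -3*l^6 + 4*l^5 + 2*l^4 - 6*l^3 + 10*l^2 + 6*l - 10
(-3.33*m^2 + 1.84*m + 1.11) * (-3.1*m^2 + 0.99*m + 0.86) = 10.323*m^4 - 9.0007*m^3 - 4.4832*m^2 + 2.6813*m + 0.9546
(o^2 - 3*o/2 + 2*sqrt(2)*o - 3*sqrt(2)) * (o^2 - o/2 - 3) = o^4 - 2*o^3 + 2*sqrt(2)*o^3 - 4*sqrt(2)*o^2 - 9*o^2/4 - 9*sqrt(2)*o/2 + 9*o/2 + 9*sqrt(2)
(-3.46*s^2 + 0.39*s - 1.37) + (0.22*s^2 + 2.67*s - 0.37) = -3.24*s^2 + 3.06*s - 1.74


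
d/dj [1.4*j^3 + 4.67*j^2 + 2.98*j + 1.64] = 4.2*j^2 + 9.34*j + 2.98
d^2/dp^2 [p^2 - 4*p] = 2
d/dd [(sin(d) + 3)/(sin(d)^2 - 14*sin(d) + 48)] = (-6*sin(d) + cos(d)^2 + 89)*cos(d)/(sin(d)^2 - 14*sin(d) + 48)^2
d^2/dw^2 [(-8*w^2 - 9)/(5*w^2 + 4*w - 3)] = 2*(160*w^3 - 1035*w^2 - 540*w - 351)/(125*w^6 + 300*w^5 + 15*w^4 - 296*w^3 - 9*w^2 + 108*w - 27)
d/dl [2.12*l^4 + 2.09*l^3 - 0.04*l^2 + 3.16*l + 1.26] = 8.48*l^3 + 6.27*l^2 - 0.08*l + 3.16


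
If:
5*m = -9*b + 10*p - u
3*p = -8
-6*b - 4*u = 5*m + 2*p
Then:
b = u - 32/3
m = 208/15 - 2*u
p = -8/3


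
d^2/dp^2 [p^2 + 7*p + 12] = 2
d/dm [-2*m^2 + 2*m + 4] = 2 - 4*m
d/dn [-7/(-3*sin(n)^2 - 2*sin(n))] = -(42/tan(n) + 14*cos(n)/sin(n)^2)/(3*sin(n) + 2)^2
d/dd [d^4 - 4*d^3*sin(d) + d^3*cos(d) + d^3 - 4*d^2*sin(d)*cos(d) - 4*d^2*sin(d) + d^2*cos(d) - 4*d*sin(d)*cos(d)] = -d^3*sin(d) - 4*d^3*cos(d) + 4*d^3 - 13*d^2*sin(d) - d^2*cos(d) - 4*d^2*cos(2*d) + 3*d^2 - 8*d*sin(d) - 4*sqrt(2)*d*sin(2*d + pi/4) + 2*d*cos(d) - 2*sin(2*d)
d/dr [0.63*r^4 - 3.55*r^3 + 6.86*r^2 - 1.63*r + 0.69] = 2.52*r^3 - 10.65*r^2 + 13.72*r - 1.63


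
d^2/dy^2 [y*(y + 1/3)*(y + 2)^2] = 12*y^2 + 26*y + 32/3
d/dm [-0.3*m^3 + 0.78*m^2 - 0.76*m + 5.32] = -0.9*m^2 + 1.56*m - 0.76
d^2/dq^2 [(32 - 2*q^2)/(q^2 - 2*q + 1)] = 4*(47 - 2*q)/(q^4 - 4*q^3 + 6*q^2 - 4*q + 1)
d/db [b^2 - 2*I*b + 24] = 2*b - 2*I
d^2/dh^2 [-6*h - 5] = 0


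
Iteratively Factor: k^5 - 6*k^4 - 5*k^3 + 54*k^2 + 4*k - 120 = (k + 2)*(k^4 - 8*k^3 + 11*k^2 + 32*k - 60) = (k - 5)*(k + 2)*(k^3 - 3*k^2 - 4*k + 12) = (k - 5)*(k - 2)*(k + 2)*(k^2 - k - 6) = (k - 5)*(k - 3)*(k - 2)*(k + 2)*(k + 2)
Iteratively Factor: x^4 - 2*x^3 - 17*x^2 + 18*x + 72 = (x - 3)*(x^3 + x^2 - 14*x - 24) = (x - 3)*(x + 3)*(x^2 - 2*x - 8) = (x - 4)*(x - 3)*(x + 3)*(x + 2)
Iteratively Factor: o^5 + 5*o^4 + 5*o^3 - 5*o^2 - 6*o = (o + 2)*(o^4 + 3*o^3 - o^2 - 3*o) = (o + 1)*(o + 2)*(o^3 + 2*o^2 - 3*o) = o*(o + 1)*(o + 2)*(o^2 + 2*o - 3) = o*(o + 1)*(o + 2)*(o + 3)*(o - 1)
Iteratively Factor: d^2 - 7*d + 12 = (d - 3)*(d - 4)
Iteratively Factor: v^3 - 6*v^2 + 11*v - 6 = (v - 2)*(v^2 - 4*v + 3) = (v - 2)*(v - 1)*(v - 3)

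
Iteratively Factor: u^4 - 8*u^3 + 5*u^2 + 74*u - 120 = (u - 2)*(u^3 - 6*u^2 - 7*u + 60) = (u - 2)*(u + 3)*(u^2 - 9*u + 20) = (u - 5)*(u - 2)*(u + 3)*(u - 4)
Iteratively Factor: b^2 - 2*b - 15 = (b - 5)*(b + 3)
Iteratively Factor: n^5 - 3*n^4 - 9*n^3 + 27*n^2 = (n)*(n^4 - 3*n^3 - 9*n^2 + 27*n) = n*(n - 3)*(n^3 - 9*n) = n*(n - 3)^2*(n^2 + 3*n) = n^2*(n - 3)^2*(n + 3)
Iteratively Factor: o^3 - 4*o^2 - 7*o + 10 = (o - 5)*(o^2 + o - 2) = (o - 5)*(o + 2)*(o - 1)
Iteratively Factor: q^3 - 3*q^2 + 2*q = (q)*(q^2 - 3*q + 2) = q*(q - 2)*(q - 1)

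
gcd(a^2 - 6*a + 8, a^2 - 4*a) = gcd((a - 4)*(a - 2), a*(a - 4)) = a - 4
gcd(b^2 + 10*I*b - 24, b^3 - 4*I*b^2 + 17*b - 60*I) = b + 4*I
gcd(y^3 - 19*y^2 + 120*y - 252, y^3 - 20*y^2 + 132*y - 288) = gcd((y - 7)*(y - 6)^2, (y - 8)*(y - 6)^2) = y^2 - 12*y + 36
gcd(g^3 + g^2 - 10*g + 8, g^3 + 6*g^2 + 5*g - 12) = g^2 + 3*g - 4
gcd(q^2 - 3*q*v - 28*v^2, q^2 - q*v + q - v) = 1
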